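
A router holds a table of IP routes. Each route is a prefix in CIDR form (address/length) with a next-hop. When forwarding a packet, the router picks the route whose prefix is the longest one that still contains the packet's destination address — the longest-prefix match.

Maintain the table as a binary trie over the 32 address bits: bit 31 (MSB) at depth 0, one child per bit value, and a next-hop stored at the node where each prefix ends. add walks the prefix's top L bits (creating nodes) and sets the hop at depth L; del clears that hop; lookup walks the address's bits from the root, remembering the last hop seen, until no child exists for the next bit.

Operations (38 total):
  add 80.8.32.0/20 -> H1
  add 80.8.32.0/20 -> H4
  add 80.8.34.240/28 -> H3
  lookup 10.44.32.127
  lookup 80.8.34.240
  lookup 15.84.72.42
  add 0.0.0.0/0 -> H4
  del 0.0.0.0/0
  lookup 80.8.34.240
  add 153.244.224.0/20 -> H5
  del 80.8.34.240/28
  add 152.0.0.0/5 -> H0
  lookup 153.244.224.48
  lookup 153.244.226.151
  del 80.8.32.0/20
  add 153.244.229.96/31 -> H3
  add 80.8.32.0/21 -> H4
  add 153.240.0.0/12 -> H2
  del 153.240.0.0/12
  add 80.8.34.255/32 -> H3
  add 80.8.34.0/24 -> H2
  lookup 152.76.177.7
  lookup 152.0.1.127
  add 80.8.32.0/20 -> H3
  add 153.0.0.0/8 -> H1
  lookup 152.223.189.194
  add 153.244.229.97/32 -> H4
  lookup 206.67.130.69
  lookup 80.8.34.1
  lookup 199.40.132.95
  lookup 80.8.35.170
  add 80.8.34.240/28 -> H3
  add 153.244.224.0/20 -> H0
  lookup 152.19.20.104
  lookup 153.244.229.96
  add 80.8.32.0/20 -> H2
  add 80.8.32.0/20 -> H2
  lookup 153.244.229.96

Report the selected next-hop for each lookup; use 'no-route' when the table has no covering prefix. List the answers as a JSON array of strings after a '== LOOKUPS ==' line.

Apply in order:
  + 80.8.32.0/20 (H1) depth=20
  + 80.8.32.0/20 (H4) depth=20
  + 80.8.34.240/28 (H3) depth=28
  ? 10.44.32.127  path d0:-→d1:-  best=no-route
  ? 80.8.34.240  path d0:-→d1:-→d2:-→d3:-→d4:-→d5:-→d6:-→d7:-→d8:-→d9:-→d10:-→d11:-→d12:-→d13:-→d14:-→d15:-→d16:-→d17:-→d18:-→d19:-→d20:H4→d21:-→d22:-→d23:-→d24:-→d25:-→d26:-→d27:-→d28:H3  best=H3
  ? 15.84.72.42  path d0:-→d1:-  best=no-route
  + 0.0.0.0/0 (H4) depth=0
  - 0.0.0.0/0 clear@0
  ? 80.8.34.240  path d0:-→d1:-→d2:-→d3:-→d4:-→d5:-→d6:-→d7:-→d8:-→d9:-→d10:-→d11:-→d12:-→d13:-→d14:-→d15:-→d16:-→d17:-→d18:-→d19:-→d20:H4→d21:-→d22:-→d23:-→d24:-→d25:-→d26:-→d27:-→d28:H3  best=H3
  + 153.244.224.0/20 (H5) depth=20
  - 80.8.34.240/28 clear@28
  + 152.0.0.0/5 (H0) depth=5
  ? 153.244.224.48  path d0:-→d1:-→d2:-→d3:-→d4:-→d5:H0→d6:-→d7:-→d8:-→d9:-→d10:-→d11:-→d12:-→d13:-→d14:-→d15:-→d16:-→d17:-→d18:-→d19:-→d20:H5  best=H5
  ? 153.244.226.151  path d0:-→d1:-→d2:-→d3:-→d4:-→d5:H0→d6:-→d7:-→d8:-→d9:-→d10:-→d11:-→d12:-→d13:-→d14:-→d15:-→d16:-→d17:-→d18:-→d19:-→d20:H5  best=H5
  - 80.8.32.0/20 clear@20
  + 153.244.229.96/31 (H3) depth=31
  + 80.8.32.0/21 (H4) depth=21
  + 153.240.0.0/12 (H2) depth=12
  - 153.240.0.0/12 clear@12
  + 80.8.34.255/32 (H3) depth=32
  + 80.8.34.0/24 (H2) depth=24
  ? 152.76.177.7  path d0:-→d1:-→d2:-→d3:-→d4:-→d5:H0→d6:-→d7:-  best=H0
  ? 152.0.1.127  path d0:-→d1:-→d2:-→d3:-→d4:-→d5:H0→d6:-→d7:-  best=H0
  + 80.8.32.0/20 (H3) depth=20
  + 153.0.0.0/8 (H1) depth=8
  ? 152.223.189.194  path d0:-→d1:-→d2:-→d3:-→d4:-→d5:H0→d6:-→d7:-  best=H0
  + 153.244.229.97/32 (H4) depth=32
  ? 206.67.130.69  path d0:-→d1:-  best=no-route
  ? 80.8.34.1  path d0:-→d1:-→d2:-→d3:-→d4:-→d5:-→d6:-→d7:-→d8:-→d9:-→d10:-→d11:-→d12:-→d13:-→d14:-→d15:-→d16:-→d17:-→d18:-→d19:-→d20:H3→d21:H4→d22:-→d23:-→d24:H2  best=H2
  ? 199.40.132.95  path d0:-→d1:-  best=no-route
  ? 80.8.35.170  path d0:-→d1:-→d2:-→d3:-→d4:-→d5:-→d6:-→d7:-→d8:-→d9:-→d10:-→d11:-→d12:-→d13:-→d14:-→d15:-→d16:-→d17:-→d18:-→d19:-→d20:H3→d21:H4→d22:-→d23:-  best=H4
  + 80.8.34.240/28 (H3) depth=28
  + 153.244.224.0/20 (H0) depth=20
  ? 152.19.20.104  path d0:-→d1:-→d2:-→d3:-→d4:-→d5:H0→d6:-→d7:-  best=H0
  ? 153.244.229.96  path d0:-→d1:-→d2:-→d3:-→d4:-→d5:H0→d6:-→d7:-→d8:H1→d9:-→d10:-→d11:-→d12:-→d13:-→d14:-→d15:-→d16:-→d17:-→d18:-→d19:-→d20:H0→d21:-→d22:-→d23:-→d24:-→d25:-→d26:-→d27:-→d28:-→d29:-→d30:-→d31:H3  best=H3
  + 80.8.32.0/20 (H2) depth=20
  + 80.8.32.0/20 (H2) depth=20
  ? 153.244.229.96  path d0:-→d1:-→d2:-→d3:-→d4:-→d5:H0→d6:-→d7:-→d8:H1→d9:-→d10:-→d11:-→d12:-→d13:-→d14:-→d15:-→d16:-→d17:-→d18:-→d19:-→d20:H0→d21:-→d22:-→d23:-→d24:-→d25:-→d26:-→d27:-→d28:-→d29:-→d30:-→d31:H3  best=H3

== LOOKUPS ==
["no-route","H3","no-route","H3","H5","H5","H0","H0","H0","no-route","H2","no-route","H4","H0","H3","H3"]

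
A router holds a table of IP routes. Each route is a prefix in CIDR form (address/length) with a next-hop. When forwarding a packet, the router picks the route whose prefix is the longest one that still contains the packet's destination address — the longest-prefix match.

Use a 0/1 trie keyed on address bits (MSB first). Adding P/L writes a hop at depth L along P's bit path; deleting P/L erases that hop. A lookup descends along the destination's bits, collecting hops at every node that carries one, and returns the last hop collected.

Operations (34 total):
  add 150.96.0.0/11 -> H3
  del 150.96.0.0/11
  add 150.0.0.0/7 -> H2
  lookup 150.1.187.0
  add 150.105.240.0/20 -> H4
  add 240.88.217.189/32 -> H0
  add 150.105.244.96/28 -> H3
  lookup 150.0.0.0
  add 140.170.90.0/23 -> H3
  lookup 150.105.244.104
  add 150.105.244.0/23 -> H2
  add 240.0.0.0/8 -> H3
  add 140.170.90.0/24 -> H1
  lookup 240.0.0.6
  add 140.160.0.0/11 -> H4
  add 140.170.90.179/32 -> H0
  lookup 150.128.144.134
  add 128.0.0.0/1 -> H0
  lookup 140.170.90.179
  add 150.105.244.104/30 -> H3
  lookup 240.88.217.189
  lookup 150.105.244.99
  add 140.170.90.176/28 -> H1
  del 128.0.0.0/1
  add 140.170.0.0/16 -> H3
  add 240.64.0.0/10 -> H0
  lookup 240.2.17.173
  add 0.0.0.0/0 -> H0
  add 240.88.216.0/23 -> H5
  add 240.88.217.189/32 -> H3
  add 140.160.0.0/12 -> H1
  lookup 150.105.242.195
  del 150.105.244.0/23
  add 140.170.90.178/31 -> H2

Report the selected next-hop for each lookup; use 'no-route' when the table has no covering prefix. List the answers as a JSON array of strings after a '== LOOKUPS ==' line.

Apply in order:
  add 150.96.0.0/11 -> H3 at depth 11
  del 150.96.0.0/11 (clear depth 11)
  add 150.0.0.0/7 -> H2 at depth 7
  lookup 150.1.187.0: bits 100101100 walk d0:-→d1:-→d2:-→d3:-→d4:-→d5:-→d6:-→d7:H2→d8:-→d9:- -> H2
  add 150.105.240.0/20 -> H4 at depth 20
  add 240.88.217.189/32 -> H0 at depth 32
  add 150.105.244.96/28 -> H3 at depth 28
  lookup 150.0.0.0: bits 100101100 walk d0:-→d1:-→d2:-→d3:-→d4:-→d5:-→d6:-→d7:H2→d8:-→d9:- -> H2
  add 140.170.90.0/23 -> H3 at depth 23
  lookup 150.105.244.104: bits 1001011001101001111101000110 walk d0:-→d1:-→d2:-→d3:-→d4:-→d5:-→d6:-→d7:H2→d8:-→d9:-→d10:-→d11:-→d12:-→d13:-→d14:-→d15:-→d16:-→d17:-→d18:-→d19:-→d20:H4→d21:-→d22:-→d23:-→d24:-→d25:-→d26:-→d27:-→d28:H3 -> H3
  add 150.105.244.0/23 -> H2 at depth 23
  add 240.0.0.0/8 -> H3 at depth 8
  add 140.170.90.0/24 -> H1 at depth 24
  lookup 240.0.0.6: bits 111100000 walk d0:-→d1:-→d2:-→d3:-→d4:-→d5:-→d6:-→d7:-→d8:H3→d9:- -> H3
  add 140.160.0.0/11 -> H4 at depth 11
  add 140.170.90.179/32 -> H0 at depth 32
  lookup 150.128.144.134: bits 10010110 walk d0:-→d1:-→d2:-→d3:-→d4:-→d5:-→d6:-→d7:H2→d8:- -> H2
  add 128.0.0.0/1 -> H0 at depth 1
  lookup 140.170.90.179: bits 10001100101010100101101010110011 walk d0:-→d1:H0→d2:-→d3:-→d4:-→d5:-→d6:-→d7:-→d8:-→d9:-→d10:-→d11:H4→d12:-→d13:-→d14:-→d15:-→d16:-→d17:-→d18:-→d19:-→d20:-→d21:-→d22:-→d23:H3→d24:H1→d25:-→d26:-→d27:-→d28:-→d29:-→d30:-→d31:-→d32:H0 -> H0
  add 150.105.244.104/30 -> H3 at depth 30
  lookup 240.88.217.189: bits 11110000010110001101100110111101 walk d0:-→d1:H0→d2:-→d3:-→d4:-→d5:-→d6:-→d7:-→d8:H3→d9:-→d10:-→d11:-→d12:-→d13:-→d14:-→d15:-→d16:-→d17:-→d18:-→d19:-→d20:-→d21:-→d22:-→d23:-→d24:-→d25:-→d26:-→d27:-→d28:-→d29:-→d30:-→d31:-→d32:H0 -> H0
  lookup 150.105.244.99: bits 1001011001101001111101000110 walk d0:-→d1:H0→d2:-→d3:-→d4:-→d5:-→d6:-→d7:H2→d8:-→d9:-→d10:-→d11:-→d12:-→d13:-→d14:-→d15:-→d16:-→d17:-→d18:-→d19:-→d20:H4→d21:-→d22:-→d23:H2→d24:-→d25:-→d26:-→d27:-→d28:H3 -> H3
  add 140.170.90.176/28 -> H1 at depth 28
  del 128.0.0.0/1 (clear depth 1)
  add 140.170.0.0/16 -> H3 at depth 16
  add 240.64.0.0/10 -> H0 at depth 10
  lookup 240.2.17.173: bits 111100000 walk d0:-→d1:-→d2:-→d3:-→d4:-→d5:-→d6:-→d7:-→d8:H3→d9:- -> H3
  add 0.0.0.0/0 -> H0 at depth 0
  add 240.88.216.0/23 -> H5 at depth 23
  add 240.88.217.189/32 -> H3 at depth 32
  add 140.160.0.0/12 -> H1 at depth 12
  lookup 150.105.242.195: bits 100101100110100111110 walk d0:H0→d1:-→d2:-→d3:-→d4:-→d5:-→d6:-→d7:H2→d8:-→d9:-→d10:-→d11:-→d12:-→d13:-→d14:-→d15:-→d16:-→d17:-→d18:-→d19:-→d20:H4→d21:- -> H4
  del 150.105.244.0/23 (clear depth 23)
  add 140.170.90.178/31 -> H2 at depth 31

== LOOKUPS ==
["H2","H2","H3","H3","H2","H0","H0","H3","H3","H4"]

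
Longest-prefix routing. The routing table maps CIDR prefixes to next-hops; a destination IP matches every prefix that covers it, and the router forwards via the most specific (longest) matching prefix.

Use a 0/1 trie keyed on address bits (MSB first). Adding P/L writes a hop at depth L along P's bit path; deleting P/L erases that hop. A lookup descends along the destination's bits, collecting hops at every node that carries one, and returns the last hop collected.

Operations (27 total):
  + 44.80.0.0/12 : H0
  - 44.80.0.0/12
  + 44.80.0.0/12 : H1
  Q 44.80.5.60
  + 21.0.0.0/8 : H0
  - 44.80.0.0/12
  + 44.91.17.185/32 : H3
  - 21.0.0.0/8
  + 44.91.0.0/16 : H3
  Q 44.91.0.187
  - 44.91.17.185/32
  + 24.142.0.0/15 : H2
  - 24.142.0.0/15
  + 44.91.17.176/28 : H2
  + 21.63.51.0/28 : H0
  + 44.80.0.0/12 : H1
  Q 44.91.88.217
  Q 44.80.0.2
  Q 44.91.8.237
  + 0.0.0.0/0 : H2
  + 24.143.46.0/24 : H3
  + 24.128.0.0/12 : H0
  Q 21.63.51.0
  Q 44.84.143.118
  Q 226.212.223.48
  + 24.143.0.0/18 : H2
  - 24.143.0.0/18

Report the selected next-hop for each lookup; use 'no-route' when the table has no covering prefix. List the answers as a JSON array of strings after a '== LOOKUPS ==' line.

Apply in order:
  add 44.80.0.0/12 -> H0 at depth 12
  - 44.80.0.0/12 clear@12
  add 44.80.0.0/12 -> H1 at depth 12
  Q 44.80.5.60: descend 001011000101 ; hops seen [H1] ; pick H1
  add 21.0.0.0/8 -> H0 at depth 8
  - 44.80.0.0/12 clear@12
  add 44.91.17.185/32 -> H3 at depth 32
  - 21.0.0.0/8 clear@8
  add 44.91.0.0/16 -> H3 at depth 16
  Q 44.91.0.187: descend 0010110001011011000 ; hops seen [H3] ; pick H3
  - 44.91.17.185/32 clear@32
  add 24.142.0.0/15 -> H2 at depth 15
  - 24.142.0.0/15 clear@15
  add 44.91.17.176/28 -> H2 at depth 28
  add 21.63.51.0/28 -> H0 at depth 28
  add 44.80.0.0/12 -> H1 at depth 12
  Q 44.91.88.217: descend 00101100010110110 ; hops seen [H1,H3] ; pick H3
  Q 44.80.0.2: descend 001011000101 ; hops seen [H1] ; pick H1
  Q 44.91.8.237: descend 0010110001011011000 ; hops seen [H1,H3] ; pick H3
  add 0.0.0.0/0 -> H2 at depth 0
  add 24.143.46.0/24 -> H3 at depth 24
  add 24.128.0.0/12 -> H0 at depth 12
  Q 21.63.51.0: descend 0001010100111111001100110000 ; hops seen [H2,H0] ; pick H0
  Q 44.84.143.118: descend 001011000101 ; hops seen [H2,H1] ; pick H1
  Q 226.212.223.48: descend ε ; hops seen [H2] ; pick H2
  add 24.143.0.0/18 -> H2 at depth 18
  - 24.143.0.0/18 clear@18

== LOOKUPS ==
["H1","H3","H3","H1","H3","H0","H1","H2"]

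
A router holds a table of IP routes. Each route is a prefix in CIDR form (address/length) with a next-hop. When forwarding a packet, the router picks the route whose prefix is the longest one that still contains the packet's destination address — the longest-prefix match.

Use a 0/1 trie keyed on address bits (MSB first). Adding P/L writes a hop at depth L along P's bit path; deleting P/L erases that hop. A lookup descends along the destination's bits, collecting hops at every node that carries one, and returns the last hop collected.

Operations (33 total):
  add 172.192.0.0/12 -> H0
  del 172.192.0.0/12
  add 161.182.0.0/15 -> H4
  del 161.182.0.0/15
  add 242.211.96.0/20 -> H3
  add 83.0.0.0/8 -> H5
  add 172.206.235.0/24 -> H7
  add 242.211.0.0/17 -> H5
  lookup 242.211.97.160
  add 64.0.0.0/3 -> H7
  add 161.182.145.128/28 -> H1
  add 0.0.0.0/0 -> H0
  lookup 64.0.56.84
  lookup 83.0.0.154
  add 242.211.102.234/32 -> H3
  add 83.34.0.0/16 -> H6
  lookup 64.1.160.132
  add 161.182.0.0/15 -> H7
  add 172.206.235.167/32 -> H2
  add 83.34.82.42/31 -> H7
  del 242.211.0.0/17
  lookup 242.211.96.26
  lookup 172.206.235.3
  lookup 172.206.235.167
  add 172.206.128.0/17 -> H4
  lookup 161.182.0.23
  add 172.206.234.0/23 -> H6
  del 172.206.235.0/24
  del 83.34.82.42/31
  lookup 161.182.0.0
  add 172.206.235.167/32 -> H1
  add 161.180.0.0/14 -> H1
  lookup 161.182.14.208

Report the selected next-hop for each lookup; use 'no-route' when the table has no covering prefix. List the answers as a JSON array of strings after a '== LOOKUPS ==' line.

Trace:
  + 172.192.0.0/12 (H0) depth=12
  - 172.192.0.0/12 clear@12
  + 161.182.0.0/15 (H4) depth=15
  - 161.182.0.0/15 clear@15
  + 242.211.96.0/20 (H3) depth=20
  + 83.0.0.0/8 (H5) depth=8
  + 172.206.235.0/24 (H7) depth=24
  + 242.211.0.0/17 (H5) depth=17
  lookup 242.211.97.160: bits 11110010110100110110 walk d0:-→d1:-→d2:-→d3:-→d4:-→d5:-→d6:-→d7:-→d8:-→d9:-→d10:-→d11:-→d12:-→d13:-→d14:-→d15:-→d16:-→d17:H5→d18:-→d19:-→d20:H3 -> H3
  + 64.0.0.0/3 (H7) depth=3
  + 161.182.145.128/28 (H1) depth=28
  + 0.0.0.0/0 (H0) depth=0
  lookup 64.0.56.84: bits 010 walk d0:H0→d1:-→d2:-→d3:H7 -> H7
  lookup 83.0.0.154: bits 01010011 walk d0:H0→d1:-→d2:-→d3:H7→d4:-→d5:-→d6:-→d7:-→d8:H5 -> H5
  + 242.211.102.234/32 (H3) depth=32
  + 83.34.0.0/16 (H6) depth=16
  lookup 64.1.160.132: bits 010 walk d0:H0→d1:-→d2:-→d3:H7 -> H7
  + 161.182.0.0/15 (H7) depth=15
  + 172.206.235.167/32 (H2) depth=32
  + 83.34.82.42/31 (H7) depth=31
  - 242.211.0.0/17 clear@17
  lookup 242.211.96.26: bits 111100101101001101100 walk d0:H0→d1:-→d2:-→d3:-→d4:-→d5:-→d6:-→d7:-→d8:-→d9:-→d10:-→d11:-→d12:-→d13:-→d14:-→d15:-→d16:-→d17:-→d18:-→d19:-→d20:H3→d21:- -> H3
  lookup 172.206.235.3: bits 101011001100111011101011 walk d0:H0→d1:-→d2:-→d3:-→d4:-→d5:-→d6:-→d7:-→d8:-→d9:-→d10:-→d11:-→d12:-→d13:-→d14:-→d15:-→d16:-→d17:-→d18:-→d19:-→d20:-→d21:-→d22:-→d23:-→d24:H7 -> H7
  lookup 172.206.235.167: bits 10101100110011101110101110100111 walk d0:H0→d1:-→d2:-→d3:-→d4:-→d5:-→d6:-→d7:-→d8:-→d9:-→d10:-→d11:-→d12:-→d13:-→d14:-→d15:-→d16:-→d17:-→d18:-→d19:-→d20:-→d21:-→d22:-→d23:-→d24:H7→d25:-→d26:-→d27:-→d28:-→d29:-→d30:-→d31:-→d32:H2 -> H2
  + 172.206.128.0/17 (H4) depth=17
  lookup 161.182.0.23: bits 1010000110110110 walk d0:H0→d1:-→d2:-→d3:-→d4:-→d5:-→d6:-→d7:-→d8:-→d9:-→d10:-→d11:-→d12:-→d13:-→d14:-→d15:H7→d16:- -> H7
  + 172.206.234.0/23 (H6) depth=23
  - 172.206.235.0/24 clear@24
  - 83.34.82.42/31 clear@31
  lookup 161.182.0.0: bits 1010000110110110 walk d0:H0→d1:-→d2:-→d3:-→d4:-→d5:-→d6:-→d7:-→d8:-→d9:-→d10:-→d11:-→d12:-→d13:-→d14:-→d15:H7→d16:- -> H7
  + 172.206.235.167/32 (H1) depth=32
  + 161.180.0.0/14 (H1) depth=14
  lookup 161.182.14.208: bits 1010000110110110 walk d0:H0→d1:-→d2:-→d3:-→d4:-→d5:-→d6:-→d7:-→d8:-→d9:-→d10:-→d11:-→d12:-→d13:-→d14:H1→d15:H7→d16:- -> H7

== LOOKUPS ==
["H3","H7","H5","H7","H3","H7","H2","H7","H7","H7"]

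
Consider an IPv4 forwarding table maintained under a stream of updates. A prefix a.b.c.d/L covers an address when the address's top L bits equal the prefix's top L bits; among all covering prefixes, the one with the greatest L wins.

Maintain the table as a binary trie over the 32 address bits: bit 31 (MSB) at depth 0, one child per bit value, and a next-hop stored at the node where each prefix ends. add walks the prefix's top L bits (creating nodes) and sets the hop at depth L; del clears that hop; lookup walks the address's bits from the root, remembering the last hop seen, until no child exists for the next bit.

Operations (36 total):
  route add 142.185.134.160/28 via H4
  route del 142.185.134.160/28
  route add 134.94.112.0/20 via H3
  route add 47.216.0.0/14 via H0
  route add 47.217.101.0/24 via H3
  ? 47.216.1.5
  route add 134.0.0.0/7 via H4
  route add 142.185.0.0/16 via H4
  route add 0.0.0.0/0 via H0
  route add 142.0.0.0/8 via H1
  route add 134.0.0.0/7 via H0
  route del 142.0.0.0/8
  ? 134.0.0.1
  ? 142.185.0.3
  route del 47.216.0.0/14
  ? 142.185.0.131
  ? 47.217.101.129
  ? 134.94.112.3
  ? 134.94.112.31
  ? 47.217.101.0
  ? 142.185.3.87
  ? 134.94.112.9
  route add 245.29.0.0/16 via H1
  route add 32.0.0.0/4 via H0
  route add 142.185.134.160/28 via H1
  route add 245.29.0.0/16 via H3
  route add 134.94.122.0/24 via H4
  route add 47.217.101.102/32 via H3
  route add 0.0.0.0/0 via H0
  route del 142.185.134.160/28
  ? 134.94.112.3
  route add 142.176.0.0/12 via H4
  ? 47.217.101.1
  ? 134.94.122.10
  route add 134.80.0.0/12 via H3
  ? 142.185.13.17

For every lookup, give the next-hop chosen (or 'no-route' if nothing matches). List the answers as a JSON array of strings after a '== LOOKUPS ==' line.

Trace:
  + 142.185.134.160/28 (H4) depth=28
  - 142.185.134.160/28 clear@28
  + 134.94.112.0/20 (H3) depth=20
  + 47.216.0.0/14 (H0) depth=14
  + 47.217.101.0/24 (H3) depth=24
  ? 47.216.1.5  path d0:-→d1:-→d2:-→d3:-→d4:-→d5:-→d6:-→d7:-→d8:-→d9:-→d10:-→d11:-→d12:-→d13:-→d14:H0→d15:-  best=H0
  + 134.0.0.0/7 (H4) depth=7
  + 142.185.0.0/16 (H4) depth=16
  + 0.0.0.0/0 (H0) depth=0
  + 142.0.0.0/8 (H1) depth=8
  + 134.0.0.0/7 (H0) depth=7
  - 142.0.0.0/8 clear@8
  ? 134.0.0.1  path d0:H0→d1:-→d2:-→d3:-→d4:-→d5:-→d6:-→d7:H0→d8:-→d9:-  best=H0
  ? 142.185.0.3  path d0:H0→d1:-→d2:-→d3:-→d4:-→d5:-→d6:-→d7:-→d8:-→d9:-→d10:-→d11:-→d12:-→d13:-→d14:-→d15:-→d16:H4  best=H4
  - 47.216.0.0/14 clear@14
  ? 142.185.0.131  path d0:H0→d1:-→d2:-→d3:-→d4:-→d5:-→d6:-→d7:-→d8:-→d9:-→d10:-→d11:-→d12:-→d13:-→d14:-→d15:-→d16:H4  best=H4
  ? 47.217.101.129  path d0:H0→d1:-→d2:-→d3:-→d4:-→d5:-→d6:-→d7:-→d8:-→d9:-→d10:-→d11:-→d12:-→d13:-→d14:-→d15:-→d16:-→d17:-→d18:-→d19:-→d20:-→d21:-→d22:-→d23:-→d24:H3  best=H3
  ? 134.94.112.3  path d0:H0→d1:-→d2:-→d3:-→d4:-→d5:-→d6:-→d7:H0→d8:-→d9:-→d10:-→d11:-→d12:-→d13:-→d14:-→d15:-→d16:-→d17:-→d18:-→d19:-→d20:H3  best=H3
  ? 134.94.112.31  path d0:H0→d1:-→d2:-→d3:-→d4:-→d5:-→d6:-→d7:H0→d8:-→d9:-→d10:-→d11:-→d12:-→d13:-→d14:-→d15:-→d16:-→d17:-→d18:-→d19:-→d20:H3  best=H3
  ? 47.217.101.0  path d0:H0→d1:-→d2:-→d3:-→d4:-→d5:-→d6:-→d7:-→d8:-→d9:-→d10:-→d11:-→d12:-→d13:-→d14:-→d15:-→d16:-→d17:-→d18:-→d19:-→d20:-→d21:-→d22:-→d23:-→d24:H3  best=H3
  ? 142.185.3.87  path d0:H0→d1:-→d2:-→d3:-→d4:-→d5:-→d6:-→d7:-→d8:-→d9:-→d10:-→d11:-→d12:-→d13:-→d14:-→d15:-→d16:H4  best=H4
  ? 134.94.112.9  path d0:H0→d1:-→d2:-→d3:-→d4:-→d5:-→d6:-→d7:H0→d8:-→d9:-→d10:-→d11:-→d12:-→d13:-→d14:-→d15:-→d16:-→d17:-→d18:-→d19:-→d20:H3  best=H3
  + 245.29.0.0/16 (H1) depth=16
  + 32.0.0.0/4 (H0) depth=4
  + 142.185.134.160/28 (H1) depth=28
  + 245.29.0.0/16 (H3) depth=16
  + 134.94.122.0/24 (H4) depth=24
  + 47.217.101.102/32 (H3) depth=32
  + 0.0.0.0/0 (H0) depth=0
  - 142.185.134.160/28 clear@28
  ? 134.94.112.3  path d0:H0→d1:-→d2:-→d3:-→d4:-→d5:-→d6:-→d7:H0→d8:-→d9:-→d10:-→d11:-→d12:-→d13:-→d14:-→d15:-→d16:-→d17:-→d18:-→d19:-→d20:H3  best=H3
  + 142.176.0.0/12 (H4) depth=12
  ? 47.217.101.1  path d0:H0→d1:-→d2:-→d3:-→d4:H0→d5:-→d6:-→d7:-→d8:-→d9:-→d10:-→d11:-→d12:-→d13:-→d14:-→d15:-→d16:-→d17:-→d18:-→d19:-→d20:-→d21:-→d22:-→d23:-→d24:H3→d25:-  best=H3
  ? 134.94.122.10  path d0:H0→d1:-→d2:-→d3:-→d4:-→d5:-→d6:-→d7:H0→d8:-→d9:-→d10:-→d11:-→d12:-→d13:-→d14:-→d15:-→d16:-→d17:-→d18:-→d19:-→d20:H3→d21:-→d22:-→d23:-→d24:H4  best=H4
  + 134.80.0.0/12 (H3) depth=12
  ? 142.185.13.17  path d0:H0→d1:-→d2:-→d3:-→d4:-→d5:-→d6:-→d7:-→d8:-→d9:-→d10:-→d11:-→d12:H4→d13:-→d14:-→d15:-→d16:H4  best=H4

== LOOKUPS ==
["H0","H0","H4","H4","H3","H3","H3","H3","H4","H3","H3","H3","H4","H4"]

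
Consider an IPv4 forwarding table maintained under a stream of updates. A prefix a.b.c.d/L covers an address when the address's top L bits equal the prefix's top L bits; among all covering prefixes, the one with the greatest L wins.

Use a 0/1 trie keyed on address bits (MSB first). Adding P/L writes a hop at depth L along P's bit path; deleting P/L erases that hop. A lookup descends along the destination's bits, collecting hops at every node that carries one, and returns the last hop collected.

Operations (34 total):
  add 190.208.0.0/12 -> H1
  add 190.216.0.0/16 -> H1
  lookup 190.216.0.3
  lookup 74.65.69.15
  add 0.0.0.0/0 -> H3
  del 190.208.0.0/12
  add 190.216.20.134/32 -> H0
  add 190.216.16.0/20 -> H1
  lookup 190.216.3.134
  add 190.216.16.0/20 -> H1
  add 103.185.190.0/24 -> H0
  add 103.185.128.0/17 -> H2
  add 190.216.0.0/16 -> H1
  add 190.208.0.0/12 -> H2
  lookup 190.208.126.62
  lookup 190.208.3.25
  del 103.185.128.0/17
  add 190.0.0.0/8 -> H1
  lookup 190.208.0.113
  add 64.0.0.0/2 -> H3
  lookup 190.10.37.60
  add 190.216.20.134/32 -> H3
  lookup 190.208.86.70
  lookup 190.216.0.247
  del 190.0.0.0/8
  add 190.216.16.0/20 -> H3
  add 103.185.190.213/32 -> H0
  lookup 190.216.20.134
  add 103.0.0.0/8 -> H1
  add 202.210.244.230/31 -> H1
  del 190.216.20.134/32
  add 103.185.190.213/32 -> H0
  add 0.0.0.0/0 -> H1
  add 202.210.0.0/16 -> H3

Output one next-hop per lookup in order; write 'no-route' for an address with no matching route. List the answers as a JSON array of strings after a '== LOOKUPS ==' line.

Apply in order:
  add 190.208.0.0/12 -> H1 at depth 12
  add 190.216.0.0/16 -> H1 at depth 16
  Q 190.216.0.3: descend 1011111011011000 ; hops seen [H1,H1] ; pick H1
  Q 74.65.69.15: descend ε ; hops seen [∅] ; pick no-route
  add 0.0.0.0/0 -> H3 at depth 0
  del 190.208.0.0/12 (clear depth 12)
  add 190.216.20.134/32 -> H0 at depth 32
  add 190.216.16.0/20 -> H1 at depth 20
  Q 190.216.3.134: descend 1011111011011000000 ; hops seen [H3,H1] ; pick H1
  add 190.216.16.0/20 -> H1 at depth 20
  add 103.185.190.0/24 -> H0 at depth 24
  add 103.185.128.0/17 -> H2 at depth 17
  add 190.216.0.0/16 -> H1 at depth 16
  add 190.208.0.0/12 -> H2 at depth 12
  Q 190.208.126.62: descend 101111101101 ; hops seen [H3,H2] ; pick H2
  Q 190.208.3.25: descend 101111101101 ; hops seen [H3,H2] ; pick H2
  del 103.185.128.0/17 (clear depth 17)
  add 190.0.0.0/8 -> H1 at depth 8
  Q 190.208.0.113: descend 101111101101 ; hops seen [H3,H1,H2] ; pick H2
  add 64.0.0.0/2 -> H3 at depth 2
  Q 190.10.37.60: descend 10111110 ; hops seen [H3,H1] ; pick H1
  add 190.216.20.134/32 -> H3 at depth 32
  Q 190.208.86.70: descend 101111101101 ; hops seen [H3,H1,H2] ; pick H2
  Q 190.216.0.247: descend 1011111011011000000 ; hops seen [H3,H1,H2,H1] ; pick H1
  del 190.0.0.0/8 (clear depth 8)
  add 190.216.16.0/20 -> H3 at depth 20
  add 103.185.190.213/32 -> H0 at depth 32
  Q 190.216.20.134: descend 10111110110110000001010010000110 ; hops seen [H3,H2,H1,H3,H3] ; pick H3
  add 103.0.0.0/8 -> H1 at depth 8
  add 202.210.244.230/31 -> H1 at depth 31
  del 190.216.20.134/32 (clear depth 32)
  add 103.185.190.213/32 -> H0 at depth 32
  add 0.0.0.0/0 -> H1 at depth 0
  add 202.210.0.0/16 -> H3 at depth 16

== LOOKUPS ==
["H1","no-route","H1","H2","H2","H2","H1","H2","H1","H3"]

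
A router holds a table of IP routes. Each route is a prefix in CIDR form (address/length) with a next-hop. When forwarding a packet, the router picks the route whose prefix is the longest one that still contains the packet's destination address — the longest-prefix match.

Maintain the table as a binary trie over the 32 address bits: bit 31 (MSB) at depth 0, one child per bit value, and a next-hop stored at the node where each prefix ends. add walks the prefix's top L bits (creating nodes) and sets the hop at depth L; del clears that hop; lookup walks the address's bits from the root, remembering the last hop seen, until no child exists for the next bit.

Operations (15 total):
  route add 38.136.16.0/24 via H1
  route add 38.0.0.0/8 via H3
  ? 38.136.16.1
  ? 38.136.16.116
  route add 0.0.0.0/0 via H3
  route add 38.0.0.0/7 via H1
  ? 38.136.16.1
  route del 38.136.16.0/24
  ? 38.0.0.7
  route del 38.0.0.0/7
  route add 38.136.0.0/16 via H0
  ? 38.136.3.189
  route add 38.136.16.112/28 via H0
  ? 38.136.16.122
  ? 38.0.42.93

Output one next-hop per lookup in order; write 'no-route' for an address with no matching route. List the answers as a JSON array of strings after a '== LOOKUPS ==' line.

Process each operation:
  + 38.136.16.0/24 (H1) depth=24
  + 38.0.0.0/8 (H3) depth=8
  Q 38.136.16.1: descend 001001101000100000010000 ; hops seen [H3,H1] ; pick H1
  Q 38.136.16.116: descend 001001101000100000010000 ; hops seen [H3,H1] ; pick H1
  + 0.0.0.0/0 (H3) depth=0
  + 38.0.0.0/7 (H1) depth=7
  Q 38.136.16.1: descend 001001101000100000010000 ; hops seen [H3,H1,H3,H1] ; pick H1
  - 38.136.16.0/24 clear@24
  Q 38.0.0.7: descend 00100110 ; hops seen [H3,H1,H3] ; pick H3
  - 38.0.0.0/7 clear@7
  + 38.136.0.0/16 (H0) depth=16
  Q 38.136.3.189: descend 0010011010001000000 ; hops seen [H3,H3,H0] ; pick H0
  + 38.136.16.112/28 (H0) depth=28
  Q 38.136.16.122: descend 0010011010001000000100000111 ; hops seen [H3,H3,H0,H0] ; pick H0
  Q 38.0.42.93: descend 00100110 ; hops seen [H3,H3] ; pick H3

== LOOKUPS ==
["H1","H1","H1","H3","H0","H0","H3"]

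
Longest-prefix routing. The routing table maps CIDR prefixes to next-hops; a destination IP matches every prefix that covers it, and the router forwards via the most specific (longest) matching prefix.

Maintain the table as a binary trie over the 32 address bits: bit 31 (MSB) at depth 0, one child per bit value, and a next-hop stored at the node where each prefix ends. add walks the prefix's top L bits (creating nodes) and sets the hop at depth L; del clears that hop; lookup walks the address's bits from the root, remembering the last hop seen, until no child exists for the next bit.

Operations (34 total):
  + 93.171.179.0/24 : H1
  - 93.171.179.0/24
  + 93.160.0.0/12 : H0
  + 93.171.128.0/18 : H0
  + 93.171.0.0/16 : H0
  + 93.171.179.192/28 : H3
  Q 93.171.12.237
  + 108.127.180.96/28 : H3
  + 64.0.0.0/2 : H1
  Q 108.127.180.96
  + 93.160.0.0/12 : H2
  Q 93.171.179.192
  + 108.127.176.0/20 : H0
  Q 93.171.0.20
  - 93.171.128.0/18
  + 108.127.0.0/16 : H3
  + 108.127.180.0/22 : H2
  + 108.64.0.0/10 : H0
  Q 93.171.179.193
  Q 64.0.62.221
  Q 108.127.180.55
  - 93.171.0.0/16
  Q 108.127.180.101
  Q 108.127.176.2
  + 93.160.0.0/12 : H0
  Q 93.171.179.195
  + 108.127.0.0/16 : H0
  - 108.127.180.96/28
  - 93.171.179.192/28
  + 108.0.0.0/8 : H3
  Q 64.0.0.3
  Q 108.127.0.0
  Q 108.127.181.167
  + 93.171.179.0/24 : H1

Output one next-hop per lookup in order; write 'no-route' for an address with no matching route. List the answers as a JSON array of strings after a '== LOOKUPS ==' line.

Trace:
  add 93.171.179.0/24 -> H1 at depth 24
  - 93.171.179.0/24 clear@24
  add 93.160.0.0/12 -> H0 at depth 12
  add 93.171.128.0/18 -> H0 at depth 18
  add 93.171.0.0/16 -> H0 at depth 16
  add 93.171.179.192/28 -> H3 at depth 28
  ? 93.171.12.237  path d0:-→d1:-→d2:-→d3:-→d4:-→d5:-→d6:-→d7:-→d8:-→d9:-→d10:-→d11:-→d12:H0→d13:-→d14:-→d15:-→d16:H0  best=H0
  add 108.127.180.96/28 -> H3 at depth 28
  add 64.0.0.0/2 -> H1 at depth 2
  ? 108.127.180.96  path d0:-→d1:-→d2:H1→d3:-→d4:-→d5:-→d6:-→d7:-→d8:-→d9:-→d10:-→d11:-→d12:-→d13:-→d14:-→d15:-→d16:-→d17:-→d18:-→d19:-→d20:-→d21:-→d22:-→d23:-→d24:-→d25:-→d26:-→d27:-→d28:H3  best=H3
  add 93.160.0.0/12 -> H2 at depth 12
  ? 93.171.179.192  path d0:-→d1:-→d2:H1→d3:-→d4:-→d5:-→d6:-→d7:-→d8:-→d9:-→d10:-→d11:-→d12:H2→d13:-→d14:-→d15:-→d16:H0→d17:-→d18:H0→d19:-→d20:-→d21:-→d22:-→d23:-→d24:-→d25:-→d26:-→d27:-→d28:H3  best=H3
  add 108.127.176.0/20 -> H0 at depth 20
  ? 93.171.0.20  path d0:-→d1:-→d2:H1→d3:-→d4:-→d5:-→d6:-→d7:-→d8:-→d9:-→d10:-→d11:-→d12:H2→d13:-→d14:-→d15:-→d16:H0  best=H0
  - 93.171.128.0/18 clear@18
  add 108.127.0.0/16 -> H3 at depth 16
  add 108.127.180.0/22 -> H2 at depth 22
  add 108.64.0.0/10 -> H0 at depth 10
  ? 93.171.179.193  path d0:-→d1:-→d2:H1→d3:-→d4:-→d5:-→d6:-→d7:-→d8:-→d9:-→d10:-→d11:-→d12:H2→d13:-→d14:-→d15:-→d16:H0→d17:-→d18:-→d19:-→d20:-→d21:-→d22:-→d23:-→d24:-→d25:-→d26:-→d27:-→d28:H3  best=H3
  ? 64.0.62.221  path d0:-→d1:-→d2:H1→d3:-  best=H1
  ? 108.127.180.55  path d0:-→d1:-→d2:H1→d3:-→d4:-→d5:-→d6:-→d7:-→d8:-→d9:-→d10:H0→d11:-→d12:-→d13:-→d14:-→d15:-→d16:H3→d17:-→d18:-→d19:-→d20:H0→d21:-→d22:H2→d23:-→d24:-→d25:-  best=H2
  - 93.171.0.0/16 clear@16
  ? 108.127.180.101  path d0:-→d1:-→d2:H1→d3:-→d4:-→d5:-→d6:-→d7:-→d8:-→d9:-→d10:H0→d11:-→d12:-→d13:-→d14:-→d15:-→d16:H3→d17:-→d18:-→d19:-→d20:H0→d21:-→d22:H2→d23:-→d24:-→d25:-→d26:-→d27:-→d28:H3  best=H3
  ? 108.127.176.2  path d0:-→d1:-→d2:H1→d3:-→d4:-→d5:-→d6:-→d7:-→d8:-→d9:-→d10:H0→d11:-→d12:-→d13:-→d14:-→d15:-→d16:H3→d17:-→d18:-→d19:-→d20:H0→d21:-  best=H0
  add 93.160.0.0/12 -> H0 at depth 12
  ? 93.171.179.195  path d0:-→d1:-→d2:H1→d3:-→d4:-→d5:-→d6:-→d7:-→d8:-→d9:-→d10:-→d11:-→d12:H0→d13:-→d14:-→d15:-→d16:-→d17:-→d18:-→d19:-→d20:-→d21:-→d22:-→d23:-→d24:-→d25:-→d26:-→d27:-→d28:H3  best=H3
  add 108.127.0.0/16 -> H0 at depth 16
  - 108.127.180.96/28 clear@28
  - 93.171.179.192/28 clear@28
  add 108.0.0.0/8 -> H3 at depth 8
  ? 64.0.0.3  path d0:-→d1:-→d2:H1→d3:-  best=H1
  ? 108.127.0.0  path d0:-→d1:-→d2:H1→d3:-→d4:-→d5:-→d6:-→d7:-→d8:H3→d9:-→d10:H0→d11:-→d12:-→d13:-→d14:-→d15:-→d16:H0  best=H0
  ? 108.127.181.167  path d0:-→d1:-→d2:H1→d3:-→d4:-→d5:-→d6:-→d7:-→d8:H3→d9:-→d10:H0→d11:-→d12:-→d13:-→d14:-→d15:-→d16:H0→d17:-→d18:-→d19:-→d20:H0→d21:-→d22:H2→d23:-  best=H2
  add 93.171.179.0/24 -> H1 at depth 24

== LOOKUPS ==
["H0","H3","H3","H0","H3","H1","H2","H3","H0","H3","H1","H0","H2"]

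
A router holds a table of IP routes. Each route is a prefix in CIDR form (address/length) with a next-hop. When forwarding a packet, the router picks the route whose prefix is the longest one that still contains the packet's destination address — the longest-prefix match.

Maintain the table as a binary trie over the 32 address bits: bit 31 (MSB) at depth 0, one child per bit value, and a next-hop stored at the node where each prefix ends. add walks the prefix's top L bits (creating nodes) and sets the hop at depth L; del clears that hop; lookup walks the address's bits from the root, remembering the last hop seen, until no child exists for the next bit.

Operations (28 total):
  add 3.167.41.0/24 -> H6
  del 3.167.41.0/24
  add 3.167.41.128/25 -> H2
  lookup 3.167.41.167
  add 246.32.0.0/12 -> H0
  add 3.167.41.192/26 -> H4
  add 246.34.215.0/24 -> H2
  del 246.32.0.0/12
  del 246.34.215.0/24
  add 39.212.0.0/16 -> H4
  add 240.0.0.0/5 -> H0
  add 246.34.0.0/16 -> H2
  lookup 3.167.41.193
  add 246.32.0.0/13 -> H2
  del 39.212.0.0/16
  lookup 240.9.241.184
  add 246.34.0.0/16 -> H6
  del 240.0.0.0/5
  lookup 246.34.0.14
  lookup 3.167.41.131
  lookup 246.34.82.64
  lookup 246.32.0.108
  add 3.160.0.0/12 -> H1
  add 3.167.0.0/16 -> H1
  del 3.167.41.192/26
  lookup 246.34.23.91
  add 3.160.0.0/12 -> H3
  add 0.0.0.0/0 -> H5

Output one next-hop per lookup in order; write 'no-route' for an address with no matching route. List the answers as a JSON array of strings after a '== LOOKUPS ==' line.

Process each operation:
  add 3.167.41.0/24 -> H6 at depth 24
  del 3.167.41.0/24 (clear depth 24)
  add 3.167.41.128/25 -> H2 at depth 25
  ? 3.167.41.167  path d0:-→d1:-→d2:-→d3:-→d4:-→d5:-→d6:-→d7:-→d8:-→d9:-→d10:-→d11:-→d12:-→d13:-→d14:-→d15:-→d16:-→d17:-→d18:-→d19:-→d20:-→d21:-→d22:-→d23:-→d24:-→d25:H2  best=H2
  add 246.32.0.0/12 -> H0 at depth 12
  add 3.167.41.192/26 -> H4 at depth 26
  add 246.34.215.0/24 -> H2 at depth 24
  del 246.32.0.0/12 (clear depth 12)
  del 246.34.215.0/24 (clear depth 24)
  add 39.212.0.0/16 -> H4 at depth 16
  add 240.0.0.0/5 -> H0 at depth 5
  add 246.34.0.0/16 -> H2 at depth 16
  ? 3.167.41.193  path d0:-→d1:-→d2:-→d3:-→d4:-→d5:-→d6:-→d7:-→d8:-→d9:-→d10:-→d11:-→d12:-→d13:-→d14:-→d15:-→d16:-→d17:-→d18:-→d19:-→d20:-→d21:-→d22:-→d23:-→d24:-→d25:H2→d26:H4  best=H4
  add 246.32.0.0/13 -> H2 at depth 13
  del 39.212.0.0/16 (clear depth 16)
  ? 240.9.241.184  path d0:-→d1:-→d2:-→d3:-→d4:-→d5:H0  best=H0
  add 246.34.0.0/16 -> H6 at depth 16
  del 240.0.0.0/5 (clear depth 5)
  ? 246.34.0.14  path d0:-→d1:-→d2:-→d3:-→d4:-→d5:-→d6:-→d7:-→d8:-→d9:-→d10:-→d11:-→d12:-→d13:H2→d14:-→d15:-→d16:H6  best=H6
  ? 3.167.41.131  path d0:-→d1:-→d2:-→d3:-→d4:-→d5:-→d6:-→d7:-→d8:-→d9:-→d10:-→d11:-→d12:-→d13:-→d14:-→d15:-→d16:-→d17:-→d18:-→d19:-→d20:-→d21:-→d22:-→d23:-→d24:-→d25:H2  best=H2
  ? 246.34.82.64  path d0:-→d1:-→d2:-→d3:-→d4:-→d5:-→d6:-→d7:-→d8:-→d9:-→d10:-→d11:-→d12:-→d13:H2→d14:-→d15:-→d16:H6  best=H6
  ? 246.32.0.108  path d0:-→d1:-→d2:-→d3:-→d4:-→d5:-→d6:-→d7:-→d8:-→d9:-→d10:-→d11:-→d12:-→d13:H2→d14:-  best=H2
  add 3.160.0.0/12 -> H1 at depth 12
  add 3.167.0.0/16 -> H1 at depth 16
  del 3.167.41.192/26 (clear depth 26)
  ? 246.34.23.91  path d0:-→d1:-→d2:-→d3:-→d4:-→d5:-→d6:-→d7:-→d8:-→d9:-→d10:-→d11:-→d12:-→d13:H2→d14:-→d15:-→d16:H6  best=H6
  add 3.160.0.0/12 -> H3 at depth 12
  add 0.0.0.0/0 -> H5 at depth 0

== LOOKUPS ==
["H2","H4","H0","H6","H2","H6","H2","H6"]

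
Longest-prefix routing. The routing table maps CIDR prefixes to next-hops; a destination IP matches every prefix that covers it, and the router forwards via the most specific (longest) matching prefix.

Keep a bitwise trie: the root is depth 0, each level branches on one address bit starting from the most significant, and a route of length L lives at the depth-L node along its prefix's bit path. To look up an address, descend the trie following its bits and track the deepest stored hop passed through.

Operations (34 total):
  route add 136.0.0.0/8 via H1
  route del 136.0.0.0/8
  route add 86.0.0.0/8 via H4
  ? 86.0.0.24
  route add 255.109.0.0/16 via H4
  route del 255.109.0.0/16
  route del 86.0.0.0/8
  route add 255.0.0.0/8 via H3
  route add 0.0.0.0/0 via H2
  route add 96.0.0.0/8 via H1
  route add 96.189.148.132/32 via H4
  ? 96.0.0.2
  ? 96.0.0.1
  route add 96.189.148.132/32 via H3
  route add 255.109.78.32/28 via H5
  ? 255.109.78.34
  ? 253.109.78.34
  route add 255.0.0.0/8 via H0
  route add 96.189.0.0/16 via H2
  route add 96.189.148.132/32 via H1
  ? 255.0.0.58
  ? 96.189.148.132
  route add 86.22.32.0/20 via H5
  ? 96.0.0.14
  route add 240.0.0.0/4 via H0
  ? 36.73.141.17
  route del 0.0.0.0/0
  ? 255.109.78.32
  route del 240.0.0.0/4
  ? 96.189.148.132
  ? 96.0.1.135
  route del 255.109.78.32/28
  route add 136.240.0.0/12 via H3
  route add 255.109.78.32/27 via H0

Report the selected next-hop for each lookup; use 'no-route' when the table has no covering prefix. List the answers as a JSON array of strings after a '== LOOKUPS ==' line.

Process each operation:
  + 136.0.0.0/8 (H1) depth=8
  del 136.0.0.0/8 (clear depth 8)
  + 86.0.0.0/8 (H4) depth=8
  Q 86.0.0.24: descend 01010110 ; hops seen [H4] ; pick H4
  + 255.109.0.0/16 (H4) depth=16
  del 255.109.0.0/16 (clear depth 16)
  del 86.0.0.0/8 (clear depth 8)
  + 255.0.0.0/8 (H3) depth=8
  + 0.0.0.0/0 (H2) depth=0
  + 96.0.0.0/8 (H1) depth=8
  + 96.189.148.132/32 (H4) depth=32
  Q 96.0.0.2: descend 01100000 ; hops seen [H2,H1] ; pick H1
  Q 96.0.0.1: descend 01100000 ; hops seen [H2,H1] ; pick H1
  + 96.189.148.132/32 (H3) depth=32
  + 255.109.78.32/28 (H5) depth=28
  Q 255.109.78.34: descend 1111111101101101010011100010 ; hops seen [H2,H3,H5] ; pick H5
  Q 253.109.78.34: descend 111111 ; hops seen [H2] ; pick H2
  + 255.0.0.0/8 (H0) depth=8
  + 96.189.0.0/16 (H2) depth=16
  + 96.189.148.132/32 (H1) depth=32
  Q 255.0.0.58: descend 111111110 ; hops seen [H2,H0] ; pick H0
  Q 96.189.148.132: descend 01100000101111011001010010000100 ; hops seen [H2,H1,H2,H1] ; pick H1
  + 86.22.32.0/20 (H5) depth=20
  Q 96.0.0.14: descend 01100000 ; hops seen [H2,H1] ; pick H1
  + 240.0.0.0/4 (H0) depth=4
  Q 36.73.141.17: descend 0 ; hops seen [H2] ; pick H2
  del 0.0.0.0/0 (clear depth 0)
  Q 255.109.78.32: descend 1111111101101101010011100010 ; hops seen [H0,H0,H5] ; pick H5
  del 240.0.0.0/4 (clear depth 4)
  Q 96.189.148.132: descend 01100000101111011001010010000100 ; hops seen [H1,H2,H1] ; pick H1
  Q 96.0.1.135: descend 01100000 ; hops seen [H1] ; pick H1
  del 255.109.78.32/28 (clear depth 28)
  + 136.240.0.0/12 (H3) depth=12
  + 255.109.78.32/27 (H0) depth=27

== LOOKUPS ==
["H4","H1","H1","H5","H2","H0","H1","H1","H2","H5","H1","H1"]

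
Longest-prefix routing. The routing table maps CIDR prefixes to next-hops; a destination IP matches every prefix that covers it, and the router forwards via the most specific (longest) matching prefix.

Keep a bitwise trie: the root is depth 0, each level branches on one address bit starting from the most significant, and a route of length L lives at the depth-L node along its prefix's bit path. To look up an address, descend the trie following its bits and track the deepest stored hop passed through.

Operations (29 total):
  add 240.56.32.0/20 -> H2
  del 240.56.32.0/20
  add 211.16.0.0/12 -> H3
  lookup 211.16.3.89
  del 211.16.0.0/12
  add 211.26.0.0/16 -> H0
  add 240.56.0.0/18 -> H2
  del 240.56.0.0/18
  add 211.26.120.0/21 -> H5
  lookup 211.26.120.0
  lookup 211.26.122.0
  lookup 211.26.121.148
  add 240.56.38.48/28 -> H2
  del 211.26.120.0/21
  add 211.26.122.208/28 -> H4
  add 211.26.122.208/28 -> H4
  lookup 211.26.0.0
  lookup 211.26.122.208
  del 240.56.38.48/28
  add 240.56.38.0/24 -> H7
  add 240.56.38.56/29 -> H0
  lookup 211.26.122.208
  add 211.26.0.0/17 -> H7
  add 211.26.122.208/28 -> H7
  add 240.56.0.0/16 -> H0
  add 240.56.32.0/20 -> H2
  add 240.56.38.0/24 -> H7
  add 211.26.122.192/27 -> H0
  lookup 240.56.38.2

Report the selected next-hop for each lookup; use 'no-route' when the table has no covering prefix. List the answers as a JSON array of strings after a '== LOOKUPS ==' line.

Process each operation:
  add 240.56.32.0/20 -> H2 at depth 20
  del 240.56.32.0/20 (clear depth 20)
  add 211.16.0.0/12 -> H3 at depth 12
  Q 211.16.3.89: descend 110100110001 ; hops seen [H3] ; pick H3
  del 211.16.0.0/12 (clear depth 12)
  add 211.26.0.0/16 -> H0 at depth 16
  add 240.56.0.0/18 -> H2 at depth 18
  del 240.56.0.0/18 (clear depth 18)
  add 211.26.120.0/21 -> H5 at depth 21
  Q 211.26.120.0: descend 110100110001101001111 ; hops seen [H0,H5] ; pick H5
  Q 211.26.122.0: descend 110100110001101001111 ; hops seen [H0,H5] ; pick H5
  Q 211.26.121.148: descend 110100110001101001111 ; hops seen [H0,H5] ; pick H5
  add 240.56.38.48/28 -> H2 at depth 28
  del 211.26.120.0/21 (clear depth 21)
  add 211.26.122.208/28 -> H4 at depth 28
  add 211.26.122.208/28 -> H4 at depth 28
  Q 211.26.0.0: descend 11010011000110100 ; hops seen [H0] ; pick H0
  Q 211.26.122.208: descend 1101001100011010011110101101 ; hops seen [H0,H4] ; pick H4
  del 240.56.38.48/28 (clear depth 28)
  add 240.56.38.0/24 -> H7 at depth 24
  add 240.56.38.56/29 -> H0 at depth 29
  Q 211.26.122.208: descend 1101001100011010011110101101 ; hops seen [H0,H4] ; pick H4
  add 211.26.0.0/17 -> H7 at depth 17
  add 211.26.122.208/28 -> H7 at depth 28
  add 240.56.0.0/16 -> H0 at depth 16
  add 240.56.32.0/20 -> H2 at depth 20
  add 240.56.38.0/24 -> H7 at depth 24
  add 211.26.122.192/27 -> H0 at depth 27
  Q 240.56.38.2: descend 11110000001110000010011000 ; hops seen [H0,H2,H7] ; pick H7

== LOOKUPS ==
["H3","H5","H5","H5","H0","H4","H4","H7"]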